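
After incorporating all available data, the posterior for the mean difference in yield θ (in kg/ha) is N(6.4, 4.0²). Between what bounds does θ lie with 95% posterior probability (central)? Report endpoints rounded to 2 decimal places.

[-1.44, 14.24]

The posterior is symmetric, so the 95% equal-tailed interval is θ = 6.4 ± z·4.0 with z = 1.960.
Half-width: 1.960 × 4.0 = 7.84.
6.4 − 7.84 = -1.44; 6.4 + 7.84 = 14.24.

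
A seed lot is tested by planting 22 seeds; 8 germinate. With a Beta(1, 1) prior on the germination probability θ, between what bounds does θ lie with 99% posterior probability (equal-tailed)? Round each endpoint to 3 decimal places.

[0.154, 0.634]

Posterior: Beta(1+8, 1+14) = Beta(9, 15).
Equal-tailed 99% interval: the 0.005 and 0.995 quantiles of Beta(9, 15).
Posterior mean ≈ 0.375, SD ≈ 0.097; a Normal approximation gives roughly [0.126, 0.624].
Exact: F⁻¹(0.005) = 0.154; F⁻¹(0.995) = 0.634.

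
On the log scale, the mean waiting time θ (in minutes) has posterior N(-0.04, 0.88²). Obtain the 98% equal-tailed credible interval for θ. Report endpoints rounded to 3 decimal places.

On the log scale the 98% interval is -0.04 ± 2.326 × 0.88 = [-2.0872, 2.0072].
Exponentiate: [e^-2.0872, e^2.0072] = [0.124, 7.442].

[0.124, 7.442]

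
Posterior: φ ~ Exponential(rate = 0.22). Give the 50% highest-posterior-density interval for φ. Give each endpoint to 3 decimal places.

The exponential density is strictly decreasing on [0, ∞), so the HPD interval is anchored at 0: [0, q] with P(φ ≤ q) = 0.50.
q = −ln(1 − 0.50) / 0.22 = 0.6931 / 0.22 = 3.151.

[0.000, 3.151]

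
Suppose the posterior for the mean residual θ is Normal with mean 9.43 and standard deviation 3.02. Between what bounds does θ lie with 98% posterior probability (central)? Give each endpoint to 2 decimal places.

[2.40, 16.46]

The posterior is symmetric, so the 98% equal-tailed interval is θ = 9.43 ± z·3.02 with z = 2.326.
Half-width: 2.326 × 3.02 = 7.03.
9.43 − 7.03 = 2.40; 9.43 + 7.03 = 16.46.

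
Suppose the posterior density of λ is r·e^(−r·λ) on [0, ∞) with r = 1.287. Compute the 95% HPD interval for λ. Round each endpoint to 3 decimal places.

[0.000, 2.328]

The exponential density is strictly decreasing on [0, ∞), so the HPD interval is anchored at 0: [0, q] with P(λ ≤ q) = 0.95.
q = −ln(1 − 0.95) / 1.287 = 2.9957 / 1.287 = 2.328.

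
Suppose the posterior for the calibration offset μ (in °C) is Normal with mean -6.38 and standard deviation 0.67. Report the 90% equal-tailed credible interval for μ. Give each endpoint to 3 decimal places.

[-7.482, -5.278]

The posterior is symmetric, so the 90% equal-tailed interval is μ = -6.38 ± z·0.67 with z = 1.645.
Half-width: 1.645 × 0.67 = 1.102.
-6.38 − 1.102 = -7.482; -6.38 + 1.102 = -5.278.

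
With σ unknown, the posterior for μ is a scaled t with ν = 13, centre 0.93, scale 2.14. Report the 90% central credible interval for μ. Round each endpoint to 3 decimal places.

The t_13 distribution is symmetric; the 90% interval is 0.93 ± t·2.14 with t_{0.95,13} = 1.771.
Half-width: 1.771 × 2.14 = 3.790.
0.93 − 3.790 = -2.860; 0.93 + 3.790 = 4.720.

[-2.860, 4.720]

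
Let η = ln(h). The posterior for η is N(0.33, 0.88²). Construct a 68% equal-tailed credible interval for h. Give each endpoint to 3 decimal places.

[0.580, 3.337]

On the log scale the 68% interval is 0.33 ± 0.994 × 0.88 = [-0.5451, 1.2051].
Exponentiate: [e^-0.5451, e^1.2051] = [0.580, 3.337].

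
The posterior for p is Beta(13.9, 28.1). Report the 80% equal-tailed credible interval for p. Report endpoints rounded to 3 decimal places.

Posterior: Beta(13.9, 28.1).
Equal-tailed 80% interval: the 0.1 and 0.9 quantiles of Beta(13.9, 28.1).
Posterior mean ≈ 0.331, SD ≈ 0.072; a Normal approximation gives roughly [0.239, 0.423].
Exact: F⁻¹(0.1) = 0.240; F⁻¹(0.9) = 0.425.

[0.240, 0.425]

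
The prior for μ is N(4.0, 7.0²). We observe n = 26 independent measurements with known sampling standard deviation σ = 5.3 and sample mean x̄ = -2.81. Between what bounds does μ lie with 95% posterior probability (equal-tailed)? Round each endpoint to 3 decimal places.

[-4.678, -0.648]

Posterior precision = 1/7.0² + 26/5.3² = 0.0204 + 0.9256 = 0.9460, so posterior SD = 1.0281.
Posterior mean = (4.0/7.0² + 26·-2.81/5.3²) / 0.9460 = -2.6631.
Interval: -2.6631 ± 1.960 × 1.0281 → [-4.678, -0.648].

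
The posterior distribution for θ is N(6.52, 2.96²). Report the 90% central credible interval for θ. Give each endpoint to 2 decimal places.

[1.65, 11.39]

The posterior is symmetric, so the 90% equal-tailed interval is θ = 6.52 ± z·2.96 with z = 1.645.
Half-width: 1.645 × 2.96 = 4.87.
6.52 − 4.87 = 1.65; 6.52 + 4.87 = 11.39.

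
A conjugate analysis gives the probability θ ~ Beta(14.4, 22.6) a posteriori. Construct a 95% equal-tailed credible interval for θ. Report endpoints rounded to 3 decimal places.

Posterior: Beta(14.4, 22.6).
Equal-tailed 95% interval: the 0.025 and 0.975 quantiles of Beta(14.4, 22.6).
Posterior mean ≈ 0.389, SD ≈ 0.079; a Normal approximation gives roughly [0.234, 0.544].
Exact: F⁻¹(0.025) = 0.241; F⁻¹(0.975) = 0.549.

[0.241, 0.549]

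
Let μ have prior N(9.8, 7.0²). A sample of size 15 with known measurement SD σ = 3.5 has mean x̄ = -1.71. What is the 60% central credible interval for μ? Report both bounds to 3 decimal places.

Posterior precision = 1/7.0² + 15/3.5² = 0.0204 + 1.2245 = 1.2449, so posterior SD = 0.8963.
Posterior mean = (9.8/7.0² + 15·-1.71/3.5²) / 1.2449 = -1.5213.
Interval: -1.5213 ± 0.842 × 0.8963 → [-2.276, -0.767].

[-2.276, -0.767]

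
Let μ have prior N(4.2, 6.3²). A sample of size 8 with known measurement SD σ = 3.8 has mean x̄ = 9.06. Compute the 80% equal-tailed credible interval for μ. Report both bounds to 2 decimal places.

Posterior precision = 1/6.3² + 8/3.8² = 0.0252 + 0.5540 = 0.5792, so posterior SD = 1.3140.
Posterior mean = (4.2/6.3² + 8·9.06/3.8²) / 0.5792 = 8.8486.
Interval: 8.8486 ± 1.282 × 1.3140 → [7.16, 10.53].

[7.16, 10.53]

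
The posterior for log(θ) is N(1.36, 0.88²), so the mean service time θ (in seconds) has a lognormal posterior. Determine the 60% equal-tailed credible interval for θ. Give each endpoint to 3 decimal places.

On the log scale the 60% interval is 1.36 ± 0.842 × 0.88 = [0.6194, 2.1006].
Exponentiate: [e^0.6194, e^2.1006] = [1.858, 8.171].

[1.858, 8.171]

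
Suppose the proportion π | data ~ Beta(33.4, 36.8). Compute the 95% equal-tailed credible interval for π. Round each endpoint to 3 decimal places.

[0.361, 0.592]

Posterior: Beta(33.4, 36.8).
Equal-tailed 95% interval: the 0.025 and 0.975 quantiles of Beta(33.4, 36.8).
Posterior mean ≈ 0.476, SD ≈ 0.059; a Normal approximation gives roughly [0.360, 0.592].
Exact: F⁻¹(0.025) = 0.361; F⁻¹(0.975) = 0.592.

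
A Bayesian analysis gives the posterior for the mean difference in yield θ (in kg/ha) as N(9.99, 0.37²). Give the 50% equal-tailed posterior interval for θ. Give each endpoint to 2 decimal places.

[9.74, 10.24]

The posterior is symmetric, so the 50% equal-tailed interval is θ = 9.99 ± z·0.37 with z = 0.674.
Half-width: 0.674 × 0.37 = 0.25.
9.99 − 0.25 = 9.74; 9.99 + 0.25 = 10.24.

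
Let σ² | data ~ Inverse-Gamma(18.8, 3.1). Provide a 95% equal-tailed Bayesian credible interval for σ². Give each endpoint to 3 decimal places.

[0.110, 0.275]

Inverse-Gamma(18.8, 3.1) quantiles: F⁻¹(0.025) and F⁻¹(0.975).
Equivalently, 1/σ² ~ Gamma(18.8, rate = 3.1); invert its 0.975 and 0.025 quantiles.
Posterior mean ≈ 0.174, SD ≈ 0.042; a Normal approximation gives roughly [0.091, 0.257].
Exact: lower = 0.110; upper = 0.275.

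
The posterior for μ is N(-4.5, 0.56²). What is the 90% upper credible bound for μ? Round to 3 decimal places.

Need U with P(μ ≤ U) = 0.90: U = -4.5 + z_{0.1}·0.56.
z = 1.282; U = -4.5 + 1.282 × 0.56 = -3.782.

-3.782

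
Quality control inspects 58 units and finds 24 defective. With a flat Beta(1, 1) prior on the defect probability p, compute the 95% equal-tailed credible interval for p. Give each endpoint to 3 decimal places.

[0.296, 0.543]

Posterior: Beta(1+24, 1+34) = Beta(25, 35).
Equal-tailed 95% interval: the 0.025 and 0.975 quantiles of Beta(25, 35).
Posterior mean ≈ 0.417, SD ≈ 0.063; a Normal approximation gives roughly [0.293, 0.540].
Exact: F⁻¹(0.025) = 0.296; F⁻¹(0.975) = 0.543.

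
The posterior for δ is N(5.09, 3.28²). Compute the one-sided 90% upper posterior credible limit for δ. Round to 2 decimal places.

9.29

Need U with P(δ ≤ U) = 0.90: U = 5.09 + z_{0.1}·3.28.
z = 1.282; U = 5.09 + 1.282 × 3.28 = 9.29.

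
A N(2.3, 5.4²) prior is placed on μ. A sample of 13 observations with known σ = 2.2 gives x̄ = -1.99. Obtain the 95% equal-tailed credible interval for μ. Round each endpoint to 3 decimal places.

[-3.124, -0.748]

Posterior precision = 1/5.4² + 13/2.2² = 0.0343 + 2.6860 = 2.7202, so posterior SD = 0.6063.
Posterior mean = (2.3/5.4² + 13·-1.99/2.2²) / 2.7202 = -1.9359.
Interval: -1.9359 ± 1.960 × 0.6063 → [-3.124, -0.748].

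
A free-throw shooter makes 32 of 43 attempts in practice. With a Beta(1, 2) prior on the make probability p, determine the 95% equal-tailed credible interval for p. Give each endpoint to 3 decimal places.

[0.581, 0.836]

Posterior: Beta(1+32, 2+11) = Beta(33, 13).
Equal-tailed 95% interval: the 0.025 and 0.975 quantiles of Beta(33, 13).
Posterior mean ≈ 0.717, SD ≈ 0.066; a Normal approximation gives roughly [0.589, 0.846].
Exact: F⁻¹(0.025) = 0.581; F⁻¹(0.975) = 0.836.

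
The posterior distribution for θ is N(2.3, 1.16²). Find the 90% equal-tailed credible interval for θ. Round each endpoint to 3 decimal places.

[0.392, 4.208]

The posterior is symmetric, so the 90% equal-tailed interval is θ = 2.3 ± z·1.16 with z = 1.645.
Half-width: 1.645 × 1.16 = 1.908.
2.3 − 1.908 = 0.392; 2.3 + 1.908 = 4.208.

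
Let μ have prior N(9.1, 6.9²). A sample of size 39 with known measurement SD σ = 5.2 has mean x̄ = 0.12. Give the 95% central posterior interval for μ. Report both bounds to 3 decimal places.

Posterior precision = 1/6.9² + 39/5.2² = 0.0210 + 1.4423 = 1.4633, so posterior SD = 0.8267.
Posterior mean = (9.1/6.9² + 39·0.12/5.2²) / 1.4633 = 0.2489.
Interval: 0.2489 ± 1.960 × 0.8267 → [-1.371, 1.869].

[-1.371, 1.869]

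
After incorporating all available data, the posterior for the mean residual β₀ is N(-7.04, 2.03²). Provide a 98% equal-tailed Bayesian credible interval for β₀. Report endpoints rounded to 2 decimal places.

[-11.76, -2.32]

The posterior is symmetric, so the 98% equal-tailed interval is β₀ = -7.04 ± z·2.03 with z = 2.326.
Half-width: 2.326 × 2.03 = 4.72.
-7.04 − 4.72 = -11.76; -7.04 + 4.72 = -2.32.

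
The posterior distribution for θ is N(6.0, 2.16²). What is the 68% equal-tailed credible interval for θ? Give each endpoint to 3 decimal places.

The posterior is symmetric, so the 68% equal-tailed interval is θ = 6.0 ± z·2.16 with z = 0.994.
Half-width: 0.994 × 2.16 = 2.148.
6.0 − 2.148 = 3.852; 6.0 + 2.148 = 8.148.

[3.852, 8.148]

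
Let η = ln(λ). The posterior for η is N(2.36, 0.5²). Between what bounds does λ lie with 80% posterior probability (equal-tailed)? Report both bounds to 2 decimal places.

On the log scale the 80% interval is 2.36 ± 1.282 × 0.5 = [1.7192, 3.0008].
Exponentiate: [e^1.7192, e^3.0008] = [5.58, 20.10].

[5.58, 20.10]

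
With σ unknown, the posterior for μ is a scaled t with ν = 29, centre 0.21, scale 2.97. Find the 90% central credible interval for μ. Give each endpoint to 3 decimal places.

[-4.836, 5.256]

The t_29 distribution is symmetric; the 90% interval is 0.21 ± t·2.97 with t_{0.95,29} = 1.699.
Half-width: 1.699 × 2.97 = 5.046.
0.21 − 5.046 = -4.836; 0.21 + 5.046 = 5.256.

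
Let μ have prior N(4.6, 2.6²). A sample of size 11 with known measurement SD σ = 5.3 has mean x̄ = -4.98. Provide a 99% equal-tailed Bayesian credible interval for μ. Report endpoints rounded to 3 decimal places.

Posterior precision = 1/2.6² + 11/5.3² = 0.1479 + 0.3916 = 0.5395, so posterior SD = 1.3614.
Posterior mean = (4.6/2.6² + 11·-4.98/5.3²) / 0.5395 = -2.3533.
Interval: -2.3533 ± 2.576 × 1.3614 → [-5.860, 1.153].

[-5.860, 1.153]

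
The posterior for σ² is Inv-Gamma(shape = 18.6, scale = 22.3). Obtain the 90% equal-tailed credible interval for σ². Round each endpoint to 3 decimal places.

Inverse-Gamma(18.6, 22.3) quantiles: F⁻¹(0.05) and F⁻¹(0.95).
Equivalently, 1/σ² ~ Gamma(18.6, rate = 22.3); invert its 0.95 and 0.05 quantiles.
Posterior mean ≈ 1.267, SD ≈ 0.311; a Normal approximation gives roughly [0.756, 1.779].
Exact: lower = 0.851; upper = 1.840.

[0.851, 1.840]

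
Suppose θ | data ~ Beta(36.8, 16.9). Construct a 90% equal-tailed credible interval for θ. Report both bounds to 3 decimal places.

[0.578, 0.785]

Posterior: Beta(36.8, 16.9).
Equal-tailed 90% interval: the 0.05 and 0.95 quantiles of Beta(36.8, 16.9).
Posterior mean ≈ 0.685, SD ≈ 0.063; a Normal approximation gives roughly [0.582, 0.789].
Exact: F⁻¹(0.05) = 0.578; F⁻¹(0.95) = 0.785.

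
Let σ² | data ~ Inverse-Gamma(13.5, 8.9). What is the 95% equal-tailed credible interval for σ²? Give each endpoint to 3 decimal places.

[0.412, 1.221]

Inverse-Gamma(13.5, 8.9) quantiles: F⁻¹(0.025) and F⁻¹(0.975).
Equivalently, 1/σ² ~ Gamma(13.5, rate = 8.9); invert its 0.975 and 0.025 quantiles.
Posterior mean ≈ 0.712, SD ≈ 0.210; a Normal approximation gives roughly [0.300, 1.124].
Exact: lower = 0.412; upper = 1.221.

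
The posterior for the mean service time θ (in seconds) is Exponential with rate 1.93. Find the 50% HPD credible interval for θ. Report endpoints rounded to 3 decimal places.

[0.000, 0.359]

The exponential density is strictly decreasing on [0, ∞), so the HPD interval is anchored at 0: [0, q] with P(θ ≤ q) = 0.50.
q = −ln(1 − 0.50) / 1.93 = 0.6931 / 1.93 = 0.359.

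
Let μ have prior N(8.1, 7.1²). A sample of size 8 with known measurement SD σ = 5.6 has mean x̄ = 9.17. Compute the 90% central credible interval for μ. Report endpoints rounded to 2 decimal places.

[5.96, 12.23]

Posterior precision = 1/7.1² + 8/5.6² = 0.0198 + 0.2551 = 0.2749, so posterior SD = 1.9071.
Posterior mean = (8.1/7.1² + 8·9.17/5.6²) / 0.2749 = 9.0928.
Interval: 9.0928 ± 1.645 × 1.9071 → [5.96, 12.23].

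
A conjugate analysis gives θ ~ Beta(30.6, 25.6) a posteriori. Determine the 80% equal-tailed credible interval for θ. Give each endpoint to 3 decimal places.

Posterior: Beta(30.6, 25.6).
Equal-tailed 80% interval: the 0.1 and 0.9 quantiles of Beta(30.6, 25.6).
Posterior mean ≈ 0.544, SD ≈ 0.066; a Normal approximation gives roughly [0.460, 0.629].
Exact: F⁻¹(0.1) = 0.459; F⁻¹(0.9) = 0.629.

[0.459, 0.629]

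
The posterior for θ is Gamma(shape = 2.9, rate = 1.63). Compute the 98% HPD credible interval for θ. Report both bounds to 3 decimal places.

[0.100, 4.547]

The posterior is unimodal and skewed, so the HPD interval has equal density at both endpoints and is the shortest 98% interval.
Solving f(0.100) = f(4.547) with F(4.547) − F(0.100) = 0.98 gives [0.100, 4.547].
For comparison, the equal-tailed interval is [0.247, 5.053]; the HPD is narrower and shifted toward the mode.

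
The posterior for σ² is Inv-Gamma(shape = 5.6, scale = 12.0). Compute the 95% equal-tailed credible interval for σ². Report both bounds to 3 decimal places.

Inverse-Gamma(5.6, 12.0) quantiles: F⁻¹(0.025) and F⁻¹(0.975).
Equivalently, 1/σ² ~ Gamma(5.6, rate = 12.0); invert its 0.975 and 0.025 quantiles.
Posterior mean ≈ 2.609, SD ≈ 1.375; a Normal approximation gives roughly [-0.086, 5.303].
Exact: lower = 1.081; upper = 6.104.

[1.081, 6.104]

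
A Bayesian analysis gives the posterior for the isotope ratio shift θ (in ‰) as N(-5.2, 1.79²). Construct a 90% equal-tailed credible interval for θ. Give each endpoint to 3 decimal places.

[-8.144, -2.256]

The posterior is symmetric, so the 90% equal-tailed interval is θ = -5.2 ± z·1.79 with z = 1.645.
Half-width: 1.645 × 1.79 = 2.944.
-5.2 − 2.944 = -8.144; -5.2 + 2.944 = -2.256.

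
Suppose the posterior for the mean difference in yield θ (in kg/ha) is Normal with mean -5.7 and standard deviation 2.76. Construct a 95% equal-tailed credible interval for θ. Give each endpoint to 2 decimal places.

[-11.11, -0.29]

The posterior is symmetric, so the 95% equal-tailed interval is θ = -5.7 ± z·2.76 with z = 1.960.
Half-width: 1.960 × 2.76 = 5.41.
-5.7 − 5.41 = -11.11; -5.7 + 5.41 = -0.29.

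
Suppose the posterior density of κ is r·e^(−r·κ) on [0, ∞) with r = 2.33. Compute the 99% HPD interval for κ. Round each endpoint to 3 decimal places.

[0.000, 1.976]

The exponential density is strictly decreasing on [0, ∞), so the HPD interval is anchored at 0: [0, q] with P(κ ≤ q) = 0.99.
q = −ln(1 − 0.99) / 2.33 = 4.6052 / 2.33 = 1.976.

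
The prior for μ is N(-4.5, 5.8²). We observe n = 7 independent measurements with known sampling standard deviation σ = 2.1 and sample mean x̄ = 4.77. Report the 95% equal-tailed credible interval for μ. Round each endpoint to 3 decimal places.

Posterior precision = 1/5.8² + 7/2.1² = 0.0297 + 1.5873 = 1.6170, so posterior SD = 0.7864.
Posterior mean = (-4.5/5.8² + 7·4.77/2.1²) / 1.6170 = 4.5996.
Interval: 4.5996 ± 1.960 × 0.7864 → [3.058, 6.141].

[3.058, 6.141]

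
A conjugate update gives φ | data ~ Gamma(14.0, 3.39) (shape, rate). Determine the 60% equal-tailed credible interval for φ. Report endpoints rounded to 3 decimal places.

[3.184, 5.019]

Posterior: Gamma(shape 14.0, rate 3.39).
Equal-tailed 60% interval: Gamma(14.0, 3.39) quantiles at 0.2 and 0.8.
Posterior mean ≈ 4.130, SD ≈ 1.104; a Normal approximation gives roughly [3.201, 5.059].
Exact: lower = 3.184; upper = 5.019.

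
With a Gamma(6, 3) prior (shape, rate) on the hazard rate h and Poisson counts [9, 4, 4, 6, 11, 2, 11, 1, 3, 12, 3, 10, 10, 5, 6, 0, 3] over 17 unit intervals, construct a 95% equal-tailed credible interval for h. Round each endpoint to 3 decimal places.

[4.339, 6.355]

Posterior: Gamma(6+100, 3+17) = Gamma(106, 20) (shape, rate).
Equal-tailed 95% interval: Gamma(106, 20) quantiles at 0.025 and 0.975.
Posterior mean ≈ 5.300, SD ≈ 0.515; a Normal approximation gives roughly [4.291, 6.309].
Exact: lower = 4.339; upper = 6.355.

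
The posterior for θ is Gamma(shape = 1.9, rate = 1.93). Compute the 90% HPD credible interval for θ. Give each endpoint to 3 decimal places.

The posterior is unimodal and skewed, so the HPD interval has equal density at both endpoints and is the shortest 90% interval.
Solving f(0.032) = f(1.955) with F(1.955) − F(0.032) = 0.90 gives [0.032, 1.955].
For comparison, the equal-tailed interval is [0.164, 2.373]; the HPD is narrower and shifted toward the mode.

[0.032, 1.955]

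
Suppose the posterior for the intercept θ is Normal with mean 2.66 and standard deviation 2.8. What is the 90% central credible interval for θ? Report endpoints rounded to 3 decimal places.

[-1.946, 7.266]

The posterior is symmetric, so the 90% equal-tailed interval is θ = 2.66 ± z·2.8 with z = 1.645.
Half-width: 1.645 × 2.8 = 4.606.
2.66 − 4.606 = -1.946; 2.66 + 4.606 = 7.266.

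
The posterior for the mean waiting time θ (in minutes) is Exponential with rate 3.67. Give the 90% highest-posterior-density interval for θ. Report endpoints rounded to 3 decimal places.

[0.000, 0.627]

The exponential density is strictly decreasing on [0, ∞), so the HPD interval is anchored at 0: [0, q] with P(θ ≤ q) = 0.90.
q = −ln(1 − 0.90) / 3.67 = 2.3026 / 3.67 = 0.627.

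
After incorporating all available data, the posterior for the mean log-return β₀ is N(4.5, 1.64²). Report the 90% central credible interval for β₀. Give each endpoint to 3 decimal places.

[1.802, 7.198]

The posterior is symmetric, so the 90% equal-tailed interval is β₀ = 4.5 ± z·1.64 with z = 1.645.
Half-width: 1.645 × 1.64 = 2.698.
4.5 − 2.698 = 1.802; 4.5 + 2.698 = 7.198.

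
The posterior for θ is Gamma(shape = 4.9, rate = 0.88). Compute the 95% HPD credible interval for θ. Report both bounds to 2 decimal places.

[1.31, 10.55]

The posterior is unimodal and skewed, so the HPD interval has equal density at both endpoints and is the shortest 95% interval.
Solving f(1.31) = f(10.55) with F(10.55) − F(1.31) = 0.95 gives [1.31, 10.55].
For comparison, the equal-tailed interval is [1.78, 11.47]; the HPD is narrower and shifted toward the mode.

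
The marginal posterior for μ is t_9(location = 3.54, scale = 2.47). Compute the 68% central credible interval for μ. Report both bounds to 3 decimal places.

[0.940, 6.140]

The t_9 distribution is symmetric; the 68% interval is 3.54 ± t·2.47 with t_{0.84,9} = 1.053.
Half-width: 1.053 × 2.47 = 2.600.
3.54 − 2.600 = 0.940; 3.54 + 2.600 = 6.140.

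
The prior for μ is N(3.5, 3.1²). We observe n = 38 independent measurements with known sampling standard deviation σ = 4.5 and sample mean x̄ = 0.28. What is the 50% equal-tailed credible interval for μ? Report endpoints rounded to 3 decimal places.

[-0.030, 0.928]

Posterior precision = 1/3.1² + 38/4.5² = 0.1041 + 1.8765 = 1.9806, so posterior SD = 0.7106.
Posterior mean = (3.5/3.1² + 38·0.28/4.5²) / 1.9806 = 0.4492.
Interval: 0.4492 ± 0.674 × 0.7106 → [-0.030, 0.928].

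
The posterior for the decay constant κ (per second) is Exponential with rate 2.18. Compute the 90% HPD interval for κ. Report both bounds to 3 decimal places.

The exponential density is strictly decreasing on [0, ∞), so the HPD interval is anchored at 0: [0, q] with P(κ ≤ q) = 0.90.
q = −ln(1 − 0.90) / 2.18 = 2.3026 / 2.18 = 1.056.

[0.000, 1.056]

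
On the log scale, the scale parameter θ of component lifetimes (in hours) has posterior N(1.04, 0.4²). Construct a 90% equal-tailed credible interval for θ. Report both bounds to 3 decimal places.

[1.465, 5.463]

On the log scale the 90% interval is 1.04 ± 1.645 × 0.4 = [0.3821, 1.6979].
Exponentiate: [e^0.3821, e^1.6979] = [1.465, 5.463].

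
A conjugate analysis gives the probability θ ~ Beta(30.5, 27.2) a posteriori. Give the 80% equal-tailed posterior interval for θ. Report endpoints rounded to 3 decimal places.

[0.444, 0.612]

Posterior: Beta(30.5, 27.2).
Equal-tailed 80% interval: the 0.1 and 0.9 quantiles of Beta(30.5, 27.2).
Posterior mean ≈ 0.529, SD ≈ 0.065; a Normal approximation gives roughly [0.445, 0.612].
Exact: F⁻¹(0.1) = 0.444; F⁻¹(0.9) = 0.612.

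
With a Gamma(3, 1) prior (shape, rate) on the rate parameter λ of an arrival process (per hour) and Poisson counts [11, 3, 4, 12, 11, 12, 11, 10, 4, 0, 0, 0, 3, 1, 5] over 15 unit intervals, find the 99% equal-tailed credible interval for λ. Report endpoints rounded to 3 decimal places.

[4.215, 7.269]

Posterior: Gamma(3+87, 1+15) = Gamma(90, 16) (shape, rate).
Equal-tailed 99% interval: Gamma(90, 16) quantiles at 0.005 and 0.995.
Posterior mean ≈ 5.625, SD ≈ 0.593; a Normal approximation gives roughly [4.098, 7.152].
Exact: lower = 4.215; upper = 7.269.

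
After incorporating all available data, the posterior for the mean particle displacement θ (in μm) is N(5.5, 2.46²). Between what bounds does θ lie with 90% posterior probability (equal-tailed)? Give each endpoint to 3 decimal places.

[1.454, 9.546]

The posterior is symmetric, so the 90% equal-tailed interval is θ = 5.5 ± z·2.46 with z = 1.645.
Half-width: 1.645 × 2.46 = 4.046.
5.5 − 4.046 = 1.454; 5.5 + 4.046 = 9.546.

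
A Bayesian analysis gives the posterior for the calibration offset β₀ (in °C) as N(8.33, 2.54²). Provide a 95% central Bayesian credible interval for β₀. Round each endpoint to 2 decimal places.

[3.35, 13.31]

The posterior is symmetric, so the 95% equal-tailed interval is β₀ = 8.33 ± z·2.54 with z = 1.960.
Half-width: 1.960 × 2.54 = 4.98.
8.33 − 4.98 = 3.35; 8.33 + 4.98 = 13.31.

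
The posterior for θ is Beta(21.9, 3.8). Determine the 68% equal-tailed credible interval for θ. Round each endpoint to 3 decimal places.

Posterior: Beta(21.9, 3.8).
Equal-tailed 68% interval: the 0.16 and 0.84 quantiles of Beta(21.9, 3.8).
Posterior mean ≈ 0.852, SD ≈ 0.069; a Normal approximation gives roughly [0.784, 0.920].
Exact: F⁻¹(0.16) = 0.784; F⁻¹(0.84) = 0.920.

[0.784, 0.920]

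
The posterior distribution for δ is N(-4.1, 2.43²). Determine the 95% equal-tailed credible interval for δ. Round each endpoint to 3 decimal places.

[-8.863, 0.663]

The posterior is symmetric, so the 95% equal-tailed interval is δ = -4.1 ± z·2.43 with z = 1.960.
Half-width: 1.960 × 2.43 = 4.763.
-4.1 − 4.763 = -8.863; -4.1 + 4.763 = 0.663.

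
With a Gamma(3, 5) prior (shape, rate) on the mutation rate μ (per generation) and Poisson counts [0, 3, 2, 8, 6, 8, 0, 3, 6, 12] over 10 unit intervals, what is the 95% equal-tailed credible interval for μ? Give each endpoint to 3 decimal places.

Posterior: Gamma(3+48, 5+10) = Gamma(51, 15) (shape, rate).
Equal-tailed 95% interval: Gamma(51, 15) quantiles at 0.025 and 0.975.
Posterior mean ≈ 3.400, SD ≈ 0.476; a Normal approximation gives roughly [2.467, 4.333].
Exact: lower = 2.532; upper = 4.395.

[2.532, 4.395]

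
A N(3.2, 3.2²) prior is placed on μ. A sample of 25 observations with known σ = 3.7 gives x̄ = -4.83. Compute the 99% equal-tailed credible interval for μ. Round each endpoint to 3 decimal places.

Posterior precision = 1/3.2² + 25/3.7² = 0.0977 + 1.8262 = 1.9238, so posterior SD = 0.7210.
Posterior mean = (3.2/3.2² + 25·-4.83/3.7²) / 1.9238 = -4.4224.
Interval: -4.4224 ± 2.576 × 0.7210 → [-6.279, -2.565].

[-6.279, -2.565]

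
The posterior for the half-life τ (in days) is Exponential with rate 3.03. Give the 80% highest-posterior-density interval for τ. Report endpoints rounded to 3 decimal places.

[0.000, 0.531]

The exponential density is strictly decreasing on [0, ∞), so the HPD interval is anchored at 0: [0, q] with P(τ ≤ q) = 0.80.
q = −ln(1 − 0.80) / 3.03 = 1.6094 / 3.03 = 0.531.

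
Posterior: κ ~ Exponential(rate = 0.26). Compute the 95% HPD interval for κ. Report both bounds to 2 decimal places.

[0.00, 11.52]

The exponential density is strictly decreasing on [0, ∞), so the HPD interval is anchored at 0: [0, q] with P(κ ≤ q) = 0.95.
q = −ln(1 − 0.95) / 0.26 = 2.9957 / 0.26 = 11.52.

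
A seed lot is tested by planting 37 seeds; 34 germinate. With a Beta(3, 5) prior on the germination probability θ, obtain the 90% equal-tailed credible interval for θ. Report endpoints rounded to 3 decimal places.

Posterior: Beta(3+34, 5+3) = Beta(37, 8).
Equal-tailed 90% interval: the 0.05 and 0.95 quantiles of Beta(37, 8).
Posterior mean ≈ 0.822, SD ≈ 0.056; a Normal approximation gives roughly [0.730, 0.915].
Exact: F⁻¹(0.05) = 0.722; F⁻¹(0.95) = 0.906.

[0.722, 0.906]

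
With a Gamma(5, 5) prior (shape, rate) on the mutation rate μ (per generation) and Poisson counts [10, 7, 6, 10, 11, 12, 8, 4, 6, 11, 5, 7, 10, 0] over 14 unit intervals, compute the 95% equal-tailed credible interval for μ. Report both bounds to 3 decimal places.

[4.854, 7.035]

Posterior: Gamma(5+107, 5+14) = Gamma(112, 19) (shape, rate).
Equal-tailed 95% interval: Gamma(112, 19) quantiles at 0.025 and 0.975.
Posterior mean ≈ 5.895, SD ≈ 0.557; a Normal approximation gives roughly [4.803, 6.986].
Exact: lower = 4.854; upper = 7.035.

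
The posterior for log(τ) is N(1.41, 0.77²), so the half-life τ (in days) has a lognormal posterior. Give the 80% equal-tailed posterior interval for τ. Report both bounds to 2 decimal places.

[1.53, 10.99]

On the log scale the 80% interval is 1.41 ± 1.282 × 0.77 = [0.4232, 2.3968].
Exponentiate: [e^0.4232, e^2.3968] = [1.53, 10.99].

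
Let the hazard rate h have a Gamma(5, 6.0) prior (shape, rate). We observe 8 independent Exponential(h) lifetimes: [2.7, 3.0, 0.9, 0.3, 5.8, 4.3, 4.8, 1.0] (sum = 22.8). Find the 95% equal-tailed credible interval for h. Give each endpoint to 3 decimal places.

[0.240, 0.728]

Posterior: Gamma(5+8, 6.0+22.8) = Gamma(13, 28.8) (shape, rate).
Equal-tailed 95% interval: Gamma(13, 28.8) quantiles at 0.025 and 0.975.
Posterior mean ≈ 0.451, SD ≈ 0.125; a Normal approximation gives roughly [0.206, 0.697].
Exact: lower = 0.240; upper = 0.728.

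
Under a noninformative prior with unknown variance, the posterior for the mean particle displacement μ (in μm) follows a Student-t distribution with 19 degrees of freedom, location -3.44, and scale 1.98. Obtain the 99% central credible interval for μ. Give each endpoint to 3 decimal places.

The t_19 distribution is symmetric; the 99% interval is -3.44 ± t·1.98 with t_{0.995,19} = 2.861.
Half-width: 2.861 × 1.98 = 5.665.
-3.44 − 5.665 = -9.105; -3.44 + 5.665 = 2.225.

[-9.105, 2.225]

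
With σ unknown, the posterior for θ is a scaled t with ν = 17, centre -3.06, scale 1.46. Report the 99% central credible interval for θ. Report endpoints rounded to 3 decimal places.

[-7.291, 1.171]

The t_17 distribution is symmetric; the 99% interval is -3.06 ± t·1.46 with t_{0.995,17} = 2.898.
Half-width: 2.898 × 1.46 = 4.231.
-3.06 − 4.231 = -7.291; -3.06 + 4.231 = 1.171.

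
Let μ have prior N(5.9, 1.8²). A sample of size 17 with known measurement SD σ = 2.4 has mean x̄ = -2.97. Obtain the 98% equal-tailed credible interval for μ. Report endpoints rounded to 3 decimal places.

Posterior precision = 1/1.8² + 17/2.4² = 0.3086 + 2.9514 = 3.2600, so posterior SD = 0.5538.
Posterior mean = (5.9/1.8² + 17·-2.97/2.4²) / 3.2600 = -2.1302.
Interval: -2.1302 ± 2.326 × 0.5538 → [-3.419, -0.842].

[-3.419, -0.842]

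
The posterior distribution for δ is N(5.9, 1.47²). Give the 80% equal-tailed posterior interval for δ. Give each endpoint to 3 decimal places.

The posterior is symmetric, so the 80% equal-tailed interval is δ = 5.9 ± z·1.47 with z = 1.282.
Half-width: 1.282 × 1.47 = 1.884.
5.9 − 1.884 = 4.016; 5.9 + 1.884 = 7.784.

[4.016, 7.784]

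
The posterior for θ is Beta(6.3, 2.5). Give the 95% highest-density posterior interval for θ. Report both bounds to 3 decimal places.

[0.438, 0.966]

The posterior is unimodal and skewed, so the HPD interval has equal density at both endpoints and is the shortest 95% interval.
Solving f(0.438) = f(0.966) with F(0.966) − F(0.438) = 0.95 gives [0.438, 0.966].
For comparison, the equal-tailed interval is [0.398, 0.942]; the HPD is narrower and shifted toward the mode.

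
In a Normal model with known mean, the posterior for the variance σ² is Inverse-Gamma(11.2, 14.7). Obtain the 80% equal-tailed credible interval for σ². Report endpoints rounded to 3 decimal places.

[0.940, 2.047]

Inverse-Gamma(11.2, 14.7) quantiles: F⁻¹(0.1) and F⁻¹(0.9).
Equivalently, 1/σ² ~ Gamma(11.2, rate = 14.7); invert its 0.9 and 0.1 quantiles.
Posterior mean ≈ 1.441, SD ≈ 0.475; a Normal approximation gives roughly [0.832, 2.050].
Exact: lower = 0.940; upper = 2.047.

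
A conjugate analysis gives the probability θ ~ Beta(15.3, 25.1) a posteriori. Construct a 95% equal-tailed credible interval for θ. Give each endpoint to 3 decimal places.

[0.238, 0.531]

Posterior: Beta(15.3, 25.1).
Equal-tailed 95% interval: the 0.025 and 0.975 quantiles of Beta(15.3, 25.1).
Posterior mean ≈ 0.379, SD ≈ 0.075; a Normal approximation gives roughly [0.231, 0.526].
Exact: F⁻¹(0.025) = 0.238; F⁻¹(0.975) = 0.531.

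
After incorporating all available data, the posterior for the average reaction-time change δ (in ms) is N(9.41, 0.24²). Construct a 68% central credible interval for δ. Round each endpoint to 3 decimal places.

The posterior is symmetric, so the 68% equal-tailed interval is δ = 9.41 ± z·0.24 with z = 0.994.
Half-width: 0.994 × 0.24 = 0.239.
9.41 − 0.239 = 9.171; 9.41 + 0.239 = 9.649.

[9.171, 9.649]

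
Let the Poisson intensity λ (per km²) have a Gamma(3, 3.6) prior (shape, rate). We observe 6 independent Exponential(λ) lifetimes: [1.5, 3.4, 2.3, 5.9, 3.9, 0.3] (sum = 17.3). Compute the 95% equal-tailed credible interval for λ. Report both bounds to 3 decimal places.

Posterior: Gamma(3+6, 3.6+17.3) = Gamma(9, 20.9) (shape, rate).
Equal-tailed 95% interval: Gamma(9, 20.9) quantiles at 0.025 and 0.975.
Posterior mean ≈ 0.431, SD ≈ 0.144; a Normal approximation gives roughly [0.149, 0.712].
Exact: lower = 0.197; upper = 0.754.

[0.197, 0.754]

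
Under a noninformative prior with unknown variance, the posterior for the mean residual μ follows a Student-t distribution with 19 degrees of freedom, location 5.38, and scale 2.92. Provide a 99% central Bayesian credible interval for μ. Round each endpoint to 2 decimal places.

[-2.97, 13.73]

The t_19 distribution is symmetric; the 99% interval is 5.38 ± t·2.92 with t_{0.995,19} = 2.861.
Half-width: 2.861 × 2.92 = 8.35.
5.38 − 8.35 = -2.97; 5.38 + 8.35 = 13.73.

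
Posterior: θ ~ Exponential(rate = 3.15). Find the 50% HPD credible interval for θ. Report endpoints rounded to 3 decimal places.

The exponential density is strictly decreasing on [0, ∞), so the HPD interval is anchored at 0: [0, q] with P(θ ≤ q) = 0.50.
q = −ln(1 − 0.50) / 3.15 = 0.6931 / 3.15 = 0.220.

[0.000, 0.220]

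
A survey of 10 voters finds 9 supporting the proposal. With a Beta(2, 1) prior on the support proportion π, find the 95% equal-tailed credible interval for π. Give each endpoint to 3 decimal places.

[0.615, 0.979]

Posterior: Beta(2+9, 1+1) = Beta(11, 2).
Equal-tailed 95% interval: the 0.025 and 0.975 quantiles of Beta(11, 2).
Posterior mean ≈ 0.846, SD ≈ 0.096; a Normal approximation gives roughly [0.657, 1.035].
Exact: F⁻¹(0.025) = 0.615; F⁻¹(0.975) = 0.979.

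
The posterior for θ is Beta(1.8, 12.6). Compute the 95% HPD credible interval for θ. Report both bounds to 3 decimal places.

The posterior is unimodal and skewed, so the HPD interval has equal density at both endpoints and is the shortest 95% interval.
Solving f(0.002) = f(0.290) with F(0.290) − F(0.002) = 0.95 gives [0.002, 0.290].
For comparison, the equal-tailed interval is [0.014, 0.331]; the HPD is narrower and shifted toward the mode.

[0.002, 0.290]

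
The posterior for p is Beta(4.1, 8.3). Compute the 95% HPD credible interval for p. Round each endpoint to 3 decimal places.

[0.095, 0.581]

The posterior is unimodal and skewed, so the HPD interval has equal density at both endpoints and is the shortest 95% interval.
Solving f(0.095) = f(0.581) with F(0.581) − F(0.095) = 0.95 gives [0.095, 0.581].
For comparison, the equal-tailed interval is [0.110, 0.603]; the HPD is narrower and shifted toward the mode.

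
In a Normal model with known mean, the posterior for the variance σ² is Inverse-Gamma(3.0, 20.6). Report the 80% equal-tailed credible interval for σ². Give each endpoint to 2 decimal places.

Inverse-Gamma(3.0, 20.6) quantiles: F⁻¹(0.1) and F⁻¹(0.9).
Equivalently, 1/σ² ~ Gamma(3.0, rate = 20.6); invert its 0.9 and 0.1 quantiles.
Posterior mean ≈ 10.30, SD ≈ 10.30; a Normal approximation gives roughly [-2.90, 23.50].
Exact: lower = 3.87; upper = 18.69.

[3.87, 18.69]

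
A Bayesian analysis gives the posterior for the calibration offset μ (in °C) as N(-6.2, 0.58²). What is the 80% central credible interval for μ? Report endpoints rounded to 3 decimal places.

The posterior is symmetric, so the 80% equal-tailed interval is μ = -6.2 ± z·0.58 with z = 1.282.
Half-width: 1.282 × 0.58 = 0.743.
-6.2 − 0.743 = -6.943; -6.2 + 0.743 = -5.457.

[-6.943, -5.457]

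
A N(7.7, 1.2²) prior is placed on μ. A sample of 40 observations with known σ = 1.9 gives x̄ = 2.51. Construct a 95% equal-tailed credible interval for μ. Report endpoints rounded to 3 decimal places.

Posterior precision = 1/1.2² + 40/1.9² = 0.6944 + 11.0803 = 11.7748, so posterior SD = 0.2914.
Posterior mean = (7.7/1.2² + 40·2.51/1.9²) / 11.7748 = 2.8161.
Interval: 2.8161 ± 1.960 × 0.2914 → [2.245, 3.387].

[2.245, 3.387]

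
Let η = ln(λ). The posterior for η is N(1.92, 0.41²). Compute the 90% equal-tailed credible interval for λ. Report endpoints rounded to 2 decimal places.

On the log scale the 90% interval is 1.92 ± 1.645 × 0.41 = [1.2456, 2.5944].
Exponentiate: [e^1.2456, e^2.5944] = [3.48, 13.39].

[3.48, 13.39]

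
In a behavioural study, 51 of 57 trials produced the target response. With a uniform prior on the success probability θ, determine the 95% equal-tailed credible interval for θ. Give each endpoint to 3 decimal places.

[0.788, 0.950]

Posterior: Beta(1+51, 1+6) = Beta(52, 7).
Equal-tailed 95% interval: the 0.025 and 0.975 quantiles of Beta(52, 7).
Posterior mean ≈ 0.881, SD ≈ 0.042; a Normal approximation gives roughly [0.800, 0.963].
Exact: F⁻¹(0.025) = 0.788; F⁻¹(0.975) = 0.950.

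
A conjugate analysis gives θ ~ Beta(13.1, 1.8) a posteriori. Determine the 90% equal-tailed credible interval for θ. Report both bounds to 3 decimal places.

Posterior: Beta(13.1, 1.8).
Equal-tailed 90% interval: the 0.05 and 0.95 quantiles of Beta(13.1, 1.8).
Posterior mean ≈ 0.879, SD ≈ 0.082; a Normal approximation gives roughly [0.745, 1.014].
Exact: F⁻¹(0.05) = 0.721; F⁻¹(0.95) = 0.980.

[0.721, 0.980]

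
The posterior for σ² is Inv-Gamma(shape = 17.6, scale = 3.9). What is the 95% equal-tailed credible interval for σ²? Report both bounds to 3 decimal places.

[0.146, 0.376]

Inverse-Gamma(17.6, 3.9) quantiles: F⁻¹(0.025) and F⁻¹(0.975).
Equivalently, 1/σ² ~ Gamma(17.6, rate = 3.9); invert its 0.975 and 0.025 quantiles.
Posterior mean ≈ 0.235, SD ≈ 0.059; a Normal approximation gives roughly [0.118, 0.352].
Exact: lower = 0.146; upper = 0.376.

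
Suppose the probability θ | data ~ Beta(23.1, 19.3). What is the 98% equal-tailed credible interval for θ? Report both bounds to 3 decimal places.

Posterior: Beta(23.1, 19.3).
Equal-tailed 98% interval: the 0.01 and 0.99 quantiles of Beta(23.1, 19.3).
Posterior mean ≈ 0.545, SD ≈ 0.076; a Normal approximation gives roughly [0.369, 0.721].
Exact: F⁻¹(0.01) = 0.368; F⁻¹(0.99) = 0.715.

[0.368, 0.715]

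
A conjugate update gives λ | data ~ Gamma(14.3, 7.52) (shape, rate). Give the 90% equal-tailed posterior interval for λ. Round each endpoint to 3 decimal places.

[1.157, 2.797]

Posterior: Gamma(shape 14.3, rate 7.52).
Equal-tailed 90% interval: Gamma(14.3, 7.52) quantiles at 0.05 and 0.95.
Posterior mean ≈ 1.902, SD ≈ 0.503; a Normal approximation gives roughly [1.074, 2.729].
Exact: lower = 1.157; upper = 2.797.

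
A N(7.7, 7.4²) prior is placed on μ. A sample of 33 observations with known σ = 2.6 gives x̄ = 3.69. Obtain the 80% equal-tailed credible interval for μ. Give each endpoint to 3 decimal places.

Posterior precision = 1/7.4² + 33/2.6² = 0.0183 + 4.8817 = 4.8999, so posterior SD = 0.4518.
Posterior mean = (7.7/7.4² + 33·3.69/2.6²) / 4.8999 = 3.7049.
Interval: 3.7049 ± 1.282 × 0.4518 → [3.126, 4.284].

[3.126, 4.284]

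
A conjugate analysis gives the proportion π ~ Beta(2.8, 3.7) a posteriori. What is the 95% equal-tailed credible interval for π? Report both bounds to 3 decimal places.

[0.111, 0.790]

Posterior: Beta(2.8, 3.7).
Equal-tailed 95% interval: the 0.025 and 0.975 quantiles of Beta(2.8, 3.7).
Posterior mean ≈ 0.431, SD ≈ 0.181; a Normal approximation gives roughly [0.076, 0.785].
Exact: F⁻¹(0.025) = 0.111; F⁻¹(0.975) = 0.790.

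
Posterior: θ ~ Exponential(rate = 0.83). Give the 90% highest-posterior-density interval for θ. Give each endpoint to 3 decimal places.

[0.000, 2.774]

The exponential density is strictly decreasing on [0, ∞), so the HPD interval is anchored at 0: [0, q] with P(θ ≤ q) = 0.90.
q = −ln(1 − 0.90) / 0.83 = 2.3026 / 0.83 = 2.774.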